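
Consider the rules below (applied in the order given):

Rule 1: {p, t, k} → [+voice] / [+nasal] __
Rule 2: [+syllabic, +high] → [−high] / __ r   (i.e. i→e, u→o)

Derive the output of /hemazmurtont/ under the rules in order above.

Rule 1 (post-nasal voicing): /t/ is a voiceless stop immediately after the nasal /n/, so it voices to [d]. /hemazmurtont/ → hemazmurtond.
Rule 2 (pre-rhotic lowering): /u/ is a high vowel immediately before /r/, so it lowers to [o]. /hemazmurtond/ → hemazmortond.

hemazmortond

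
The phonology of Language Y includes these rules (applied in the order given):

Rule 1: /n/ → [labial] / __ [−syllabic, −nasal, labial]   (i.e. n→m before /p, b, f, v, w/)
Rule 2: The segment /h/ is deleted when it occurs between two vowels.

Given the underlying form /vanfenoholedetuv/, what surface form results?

vamfenooledetuv

Rule 1 (nasal place assimilation): /n/ precedes the labial consonant /f/, so it assimilates in place to [m]. /vanfenoholedetuv/ → vamfenoholedetuv.
Rule 2 (intervocalic h-deletion): /h/ occurs between vowels /o/ and /o/, so it deletes. /vamfenoholedetuv/ → vamfenooledetuv.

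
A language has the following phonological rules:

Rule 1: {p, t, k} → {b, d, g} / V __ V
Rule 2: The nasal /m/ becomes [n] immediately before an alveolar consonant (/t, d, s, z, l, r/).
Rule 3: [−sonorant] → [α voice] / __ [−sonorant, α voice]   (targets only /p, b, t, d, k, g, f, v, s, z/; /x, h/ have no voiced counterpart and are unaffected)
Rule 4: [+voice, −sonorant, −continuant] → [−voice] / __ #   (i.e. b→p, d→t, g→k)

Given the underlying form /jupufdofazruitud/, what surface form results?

Rule 1 (intervocalic voicing): /p/ is a voiceless stop between vowels /u/ and /u/, so it voices to [b]. /t/ is a voiceless stop between vowels /i/ and /u/, so it voices to [d]. /jupufdofazruitud/ → jubufdofazruidud.
Rule 2 (nasal place assimilation): no segment meets the environment; /jubufdofazruidud/ is unchanged.
Rule 3 (regressive voicing assimilation): /f/ precedes the voiced obstruent /d/, so it voices to [v] by assimilation. /jubufdofazruidud/ → jubuvdofazruidud.
Rule 4 (final devoicing): /d/ is a voiced stop in word-final position, so it devoices to [t]. /jubuvdofazruidud/ → jubuvdofazruidut.

jubuvdofazruidut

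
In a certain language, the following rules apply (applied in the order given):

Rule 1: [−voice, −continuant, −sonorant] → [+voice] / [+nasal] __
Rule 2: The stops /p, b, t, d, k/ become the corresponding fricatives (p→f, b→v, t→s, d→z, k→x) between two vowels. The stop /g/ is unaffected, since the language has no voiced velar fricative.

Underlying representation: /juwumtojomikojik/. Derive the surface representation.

juwumdojomixojik

Rule 1 (post-nasal voicing): /t/ is a voiceless stop immediately after the nasal /m/, so it voices to [d]. /juwumtojomikojik/ → juwumdojomikojik.
Rule 2 (intervocalic spirantization): /k/ is a stop between vowels /i/ and /o/, so it spirantizes to the fricative [x]. /juwumdojomikojik/ → juwumdojomixojik.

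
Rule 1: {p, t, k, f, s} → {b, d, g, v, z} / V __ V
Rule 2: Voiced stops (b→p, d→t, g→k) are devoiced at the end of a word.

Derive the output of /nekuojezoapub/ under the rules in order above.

neguojezoabup

Rule 1 (intervocalic voicing): /k/ is a voiceless obstruent between vowels /e/ and /u/, so it voices to [g]. /p/ is a voiceless obstruent between vowels /a/ and /u/, so it voices to [b]. /nekuojezoapub/ → neguojezoabub.
Rule 2 (final devoicing): /b/ is a voiced stop in word-final position, so it devoices to [p]. /neguojezoabub/ → neguojezoabup.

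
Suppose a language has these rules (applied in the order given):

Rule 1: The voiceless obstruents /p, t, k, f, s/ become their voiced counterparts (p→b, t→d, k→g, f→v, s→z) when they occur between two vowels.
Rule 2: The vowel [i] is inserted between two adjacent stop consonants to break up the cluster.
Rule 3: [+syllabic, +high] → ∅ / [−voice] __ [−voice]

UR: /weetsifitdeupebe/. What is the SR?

Rule 1 (intervocalic voicing): /f/ is a voiceless obstruent between vowels /i/ and /i/, so it voices to [v]. /p/ is a voiceless obstruent between vowels /u/ and /e/, so it voices to [b]. /weetsifitdeupebe/ → weetsivitdeubebe.
Rule 2 (stop-cluster i-epenthesis): /t/ and /d/ form a stop–stop cluster, so [i] is inserted between them. /weetsivitdeubebe/ → weetsivitideubebe.
Rule 3 (high vowel syncope): no segment meets the environment; /weetsivitideubebe/ is unchanged.

weetsivitideubebe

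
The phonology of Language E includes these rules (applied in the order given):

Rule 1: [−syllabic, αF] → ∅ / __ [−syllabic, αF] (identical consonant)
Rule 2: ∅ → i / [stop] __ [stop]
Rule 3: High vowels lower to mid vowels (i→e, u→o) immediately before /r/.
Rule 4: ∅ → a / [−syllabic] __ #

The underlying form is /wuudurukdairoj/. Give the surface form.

Rule 1 (degemination): no segment meets the environment; /wuudurukdairoj/ is unchanged.
Rule 2 (stop-cluster i-epenthesis): /k/ and /d/ form a stop–stop cluster, so [i] is inserted between them. /wuudurukdairoj/ → wuudurukidairoj.
Rule 3 (pre-rhotic lowering): /u/ is a high vowel immediately before /r/, so it lowers to [o]. /i/ is a high vowel immediately before /r/, so it lowers to [e]. /wuudurukidairoj/ → wuudorukidaeroj.
Rule 4 (final a-epenthesis): the form ends in the consonant /j/, so [a] is inserted word-finally. /wuudorukidaeroj/ → wuudorukidaeroja.

wuudorukidaeroja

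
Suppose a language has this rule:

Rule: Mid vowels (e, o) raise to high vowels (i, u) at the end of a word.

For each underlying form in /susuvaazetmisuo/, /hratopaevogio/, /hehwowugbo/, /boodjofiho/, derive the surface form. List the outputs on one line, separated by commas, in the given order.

susuvaazetmisuu, hratopaevogiu, hehwowugbu, boodjofihu

/susuvaazetmisuo/: /o/ is a mid vowel in word-final position, so it raises to [u]. → [susuvaazetmisuu].
/hratopaevogio/: /o/ is a mid vowel in word-final position, so it raises to [u]. → [hratopaevogiu].
/hehwowugbo/: /o/ is a mid vowel in word-final position, so it raises to [u]. → [hehwowugbu].
/boodjofiho/: /o/ is a mid vowel in word-final position, so it raises to [u]. → [boodjofihu].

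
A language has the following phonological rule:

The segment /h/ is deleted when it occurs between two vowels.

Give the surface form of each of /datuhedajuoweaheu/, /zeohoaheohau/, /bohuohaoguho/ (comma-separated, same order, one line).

/datuhedajuoweaheu/: /h/ occurs between vowels /u/ and /e/, so it deletes. /h/ occurs between vowels /a/ and /e/, so it deletes. → [datuedajuoweaeu].
/zeohoaheohau/: /h/ occurs between vowels /o/ and /o/, so it deletes. /h/ occurs between vowels /a/ and /e/, so it deletes. /h/ occurs between vowels /o/ and /a/, so it deletes. → [zeooaeoau].
/bohuohaoguho/: /h/ occurs between vowels /o/ and /u/, so it deletes. /h/ occurs between vowels /o/ and /a/, so it deletes. /h/ occurs between vowels /u/ and /o/, so it deletes. → [bouoaoguo].

datuedajuoweaeu, zeooaeoau, bouoaoguo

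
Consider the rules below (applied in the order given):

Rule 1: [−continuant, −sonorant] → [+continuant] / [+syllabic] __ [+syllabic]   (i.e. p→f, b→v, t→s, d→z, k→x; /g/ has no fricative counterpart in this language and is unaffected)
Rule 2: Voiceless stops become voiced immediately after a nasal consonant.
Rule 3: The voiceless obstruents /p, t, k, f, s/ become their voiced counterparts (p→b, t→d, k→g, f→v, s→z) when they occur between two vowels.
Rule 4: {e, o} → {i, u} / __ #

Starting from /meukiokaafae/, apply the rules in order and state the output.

meuxioxaavai

Rule 1 (intervocalic spirantization): /k/ is a stop between vowels /u/ and /i/, so it spirantizes to the fricative [x]. /k/ is a stop between vowels /o/ and /a/, so it spirantizes to the fricative [x]. /meukiokaafae/ → meuxioxaafae.
Rule 2 (post-nasal voicing): no segment meets the environment; /meuxioxaafae/ is unchanged.
Rule 3 (intervocalic voicing): /f/ is a voiceless obstruent between vowels /a/ and /a/, so it voices to [v]. /meuxioxaafae/ → meuxioxaavae.
Rule 4 (final vowel raising): /e/ is a mid vowel in word-final position, so it raises to [i]. /meuxioxaavae/ → meuxioxaavai.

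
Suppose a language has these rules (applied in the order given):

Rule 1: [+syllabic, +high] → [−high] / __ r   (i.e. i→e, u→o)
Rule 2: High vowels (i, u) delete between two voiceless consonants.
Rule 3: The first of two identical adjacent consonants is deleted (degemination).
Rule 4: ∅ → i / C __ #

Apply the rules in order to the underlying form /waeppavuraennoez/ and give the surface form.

waepavoraenoezi

Rule 1 (pre-rhotic lowering): /u/ is a high vowel immediately before /r/, so it lowers to [o]. /waeppavuraennoez/ → waeppavoraennoez.
Rule 2 (high vowel syncope): no segment meets the environment; /waeppavoraennoez/ is unchanged.
Rule 3 (degemination): /pp/ is a geminate; the first /p/ deletes. /nn/ is a geminate; the first /n/ deletes. /waeppavoraennoez/ → waepavoraenoez.
Rule 4 (final i-epenthesis): the form ends in the consonant /z/, so [i] is inserted word-finally. /waepavoraenoez/ → waepavoraenoezi.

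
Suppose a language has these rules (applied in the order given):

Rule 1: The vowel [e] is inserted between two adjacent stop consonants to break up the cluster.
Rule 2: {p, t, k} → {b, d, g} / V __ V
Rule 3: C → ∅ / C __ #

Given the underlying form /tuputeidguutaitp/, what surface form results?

tubudeideguudaidep

Rule 1 (stop-cluster e-epenthesis): /d/ and /g/ form a stop–stop cluster, so [e] is inserted between them. /t/ and /p/ form a stop–stop cluster, so [e] is inserted between them. /tuputeidguutaitp/ → tuputeideguutaitep.
Rule 2 (intervocalic voicing): /p/ is a voiceless stop between vowels /u/ and /u/, so it voices to [b]. /t/ is a voiceless stop between vowels /u/ and /e/, so it voices to [d]. /t/ is a voiceless stop between vowels /u/ and /a/, so it voices to [d]. /t/ is a voiceless stop between vowels /i/ and /e/, so it voices to [d]. /tuputeideguutaitep/ → tubudeideguudaidep.
Rule 3 (final cluster simplification): no segment meets the environment; /tubudeideguudaidep/ is unchanged.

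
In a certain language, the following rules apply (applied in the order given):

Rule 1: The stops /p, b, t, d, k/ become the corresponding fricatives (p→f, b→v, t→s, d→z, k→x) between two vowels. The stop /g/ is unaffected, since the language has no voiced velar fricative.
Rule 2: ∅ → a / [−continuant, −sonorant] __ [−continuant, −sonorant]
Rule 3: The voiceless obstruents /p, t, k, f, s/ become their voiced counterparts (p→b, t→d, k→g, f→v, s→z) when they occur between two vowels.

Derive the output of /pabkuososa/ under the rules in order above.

pabaguozoza

Rule 1 (intervocalic spirantization): no segment meets the environment; /pabkuososa/ is unchanged.
Rule 2 (stop-cluster a-epenthesis): /b/ and /k/ form a stop–stop cluster, so [a] is inserted between them. /pabkuososa/ → pabakuososa.
Rule 3 (intervocalic voicing): /k/ is a voiceless obstruent between vowels /a/ and /u/, so it voices to [g]. /s/ is a voiceless obstruent between vowels /o/ and /o/, so it voices to [z]. /s/ is a voiceless obstruent between vowels /o/ and /a/, so it voices to [z]. /pabakuososa/ → pabaguozoza.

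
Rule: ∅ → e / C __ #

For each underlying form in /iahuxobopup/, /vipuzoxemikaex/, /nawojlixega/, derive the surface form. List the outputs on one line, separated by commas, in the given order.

iahuxobopupe, vipuzoxemikaexe, nawojlixega

/iahuxobopup/: the form ends in the consonant /p/, so [e] is inserted word-finally. → [iahuxobopupe].
/vipuzoxemikaex/: the form ends in the consonant /x/, so [e] is inserted word-finally. → [vipuzoxemikaexe].
/nawojlixega/: the rule's environment is not met; surfaces unchanged as [nawojlixega].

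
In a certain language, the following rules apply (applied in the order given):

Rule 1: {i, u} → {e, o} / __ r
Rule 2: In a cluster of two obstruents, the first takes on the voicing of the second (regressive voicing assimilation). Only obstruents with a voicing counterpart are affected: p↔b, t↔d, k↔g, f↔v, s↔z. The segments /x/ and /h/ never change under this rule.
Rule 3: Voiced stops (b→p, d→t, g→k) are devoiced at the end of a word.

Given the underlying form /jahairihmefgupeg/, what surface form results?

jahaerihmevgupek

Rule 1 (pre-rhotic lowering): /i/ is a high vowel immediately before /r/, so it lowers to [e]. /jahairihmefgupeg/ → jahaerihmefgupeg.
Rule 2 (regressive voicing assimilation): /f/ precedes the voiced obstruent /g/, so it voices to [v] by assimilation. /jahaerihmefgupeg/ → jahaerihmevgupeg.
Rule 3 (final devoicing): /g/ is a voiced stop in word-final position, so it devoices to [k]. /jahaerihmevgupeg/ → jahaerihmevgupek.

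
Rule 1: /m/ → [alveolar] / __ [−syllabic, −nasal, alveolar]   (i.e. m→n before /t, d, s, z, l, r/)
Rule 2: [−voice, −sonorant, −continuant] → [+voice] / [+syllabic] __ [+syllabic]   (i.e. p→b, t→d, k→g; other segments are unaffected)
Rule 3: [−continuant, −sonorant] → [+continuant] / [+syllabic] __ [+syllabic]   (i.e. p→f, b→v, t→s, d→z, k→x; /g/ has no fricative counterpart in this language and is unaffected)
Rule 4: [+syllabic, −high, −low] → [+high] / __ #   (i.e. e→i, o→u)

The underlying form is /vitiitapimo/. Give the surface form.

Rule 1 (nasal place assimilation): no segment meets the environment; /vitiitapimo/ is unchanged.
Rule 2 (intervocalic voicing): /t/ is a voiceless stop between vowels /i/ and /i/, so it voices to [d]. /t/ is a voiceless stop between vowels /i/ and /a/, so it voices to [d]. /p/ is a voiceless stop between vowels /a/ and /i/, so it voices to [b]. /vitiitapimo/ → vidiidabimo.
Rule 3 (intervocalic spirantization): /d/ is a stop between vowels /i/ and /i/, so it spirantizes to the fricative [z]. /d/ is a stop between vowels /i/ and /a/, so it spirantizes to the fricative [z]. /b/ is a stop between vowels /a/ and /i/, so it spirantizes to the fricative [v]. /vidiidabimo/ → viziizavimo.
Rule 4 (final vowel raising): /o/ is a mid vowel in word-final position, so it raises to [u]. /viziizavimo/ → viziizavimu.

viziizavimu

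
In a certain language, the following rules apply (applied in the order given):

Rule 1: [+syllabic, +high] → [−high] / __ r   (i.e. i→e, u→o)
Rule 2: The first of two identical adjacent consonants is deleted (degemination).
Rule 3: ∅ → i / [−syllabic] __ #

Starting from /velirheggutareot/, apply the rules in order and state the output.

Rule 1 (pre-rhotic lowering): /i/ is a high vowel immediately before /r/, so it lowers to [e]. /velirheggutareot/ → velerheggutareot.
Rule 2 (degemination): /gg/ is a geminate; the first /g/ deletes. /velerheggutareot/ → velerhegutareot.
Rule 3 (final i-epenthesis): the form ends in the consonant /t/, so [i] is inserted word-finally. /velerhegutareot/ → velerhegutareoti.

velerhegutareoti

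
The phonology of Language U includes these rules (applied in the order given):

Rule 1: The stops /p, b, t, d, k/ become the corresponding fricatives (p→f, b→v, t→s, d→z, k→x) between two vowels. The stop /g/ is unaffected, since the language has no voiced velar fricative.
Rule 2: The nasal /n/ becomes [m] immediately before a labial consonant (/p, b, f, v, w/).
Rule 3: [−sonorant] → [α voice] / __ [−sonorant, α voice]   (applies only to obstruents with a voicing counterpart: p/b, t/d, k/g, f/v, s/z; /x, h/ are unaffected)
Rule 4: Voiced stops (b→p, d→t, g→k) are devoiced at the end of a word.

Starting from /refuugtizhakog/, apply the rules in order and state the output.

refuuktishaxok

Rule 1 (intervocalic spirantization): /k/ is a stop between vowels /a/ and /o/, so it spirantizes to the fricative [x]. /refuugtizhakog/ → refuugtizhaxog.
Rule 2 (nasal place assimilation): no segment meets the environment; /refuugtizhaxog/ is unchanged.
Rule 3 (regressive voicing assimilation): /g/ precedes the voiceless obstruent /t/, so it devoices to [k] by assimilation. /z/ precedes the voiceless obstruent /h/, so it devoices to [s] by assimilation. /refuugtizhaxog/ → refuuktishaxog.
Rule 4 (final devoicing): /g/ is a voiced stop in word-final position, so it devoices to [k]. /refuuktishaxog/ → refuuktishaxok.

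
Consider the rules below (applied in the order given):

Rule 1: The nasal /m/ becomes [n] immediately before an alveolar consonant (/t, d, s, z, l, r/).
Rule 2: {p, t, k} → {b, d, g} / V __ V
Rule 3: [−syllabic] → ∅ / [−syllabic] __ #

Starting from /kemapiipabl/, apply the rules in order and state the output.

Rule 1 (nasal place assimilation): no segment meets the environment; /kemapiipabl/ is unchanged.
Rule 2 (intervocalic voicing): /p/ is a voiceless stop between vowels /a/ and /i/, so it voices to [b]. /p/ is a voiceless stop between vowels /i/ and /a/, so it voices to [b]. /kemapiipabl/ → kemabiibabl.
Rule 3 (final cluster simplification): /l/ is the second consonant of a word-final cluster /bl/, so it deletes. /kemabiibabl/ → kemabiibab.

kemabiibab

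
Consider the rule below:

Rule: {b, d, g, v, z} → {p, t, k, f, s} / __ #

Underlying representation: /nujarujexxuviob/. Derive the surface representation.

Scanning /nujarujexxuviob/: /v/ at position 12 is not in the conditioning environment; /b/ is a voiced obstruent in word-final position, so it devoices to [p].
Result: [nujarujexxuviop].

nujarujexxuviop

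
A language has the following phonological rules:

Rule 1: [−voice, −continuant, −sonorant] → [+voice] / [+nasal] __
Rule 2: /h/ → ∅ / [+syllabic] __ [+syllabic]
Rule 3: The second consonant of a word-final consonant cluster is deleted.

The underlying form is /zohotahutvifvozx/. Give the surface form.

zootautvifvoz

Rule 1 (post-nasal voicing): no segment meets the environment; /zohotahutvifvozx/ is unchanged.
Rule 2 (intervocalic h-deletion): /h/ occurs between vowels /o/ and /o/, so it deletes. /h/ occurs between vowels /a/ and /u/, so it deletes. /zohotahutvifvozx/ → zootautvifvozx.
Rule 3 (final cluster simplification): /x/ is the second consonant of a word-final cluster /zx/, so it deletes. /zootautvifvozx/ → zootautvifvoz.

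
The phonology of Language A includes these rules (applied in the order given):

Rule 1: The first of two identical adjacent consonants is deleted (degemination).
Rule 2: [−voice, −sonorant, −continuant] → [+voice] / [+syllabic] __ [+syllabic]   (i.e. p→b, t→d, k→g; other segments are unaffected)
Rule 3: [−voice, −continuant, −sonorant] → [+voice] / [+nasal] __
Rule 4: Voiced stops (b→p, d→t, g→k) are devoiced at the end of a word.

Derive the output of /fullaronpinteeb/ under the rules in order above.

fularonbindeep

Rule 1 (degemination): /ll/ is a geminate; the first /l/ deletes. /fullaronpinteeb/ → fularonpinteeb.
Rule 2 (intervocalic voicing): no segment meets the environment; /fularonpinteeb/ is unchanged.
Rule 3 (post-nasal voicing): /p/ is a voiceless stop immediately after the nasal /n/, so it voices to [b]. /t/ is a voiceless stop immediately after the nasal /n/, so it voices to [d]. /fularonpinteeb/ → fularonbindeeb.
Rule 4 (final devoicing): /b/ is a voiced stop in word-final position, so it devoices to [p]. /fularonbindeeb/ → fularonbindeep.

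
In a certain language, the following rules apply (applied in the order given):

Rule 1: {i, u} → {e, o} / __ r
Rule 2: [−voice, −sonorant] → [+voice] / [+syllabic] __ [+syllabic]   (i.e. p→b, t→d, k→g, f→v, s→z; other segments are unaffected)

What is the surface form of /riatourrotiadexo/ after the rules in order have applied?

Rule 1 (pre-rhotic lowering): /u/ is a high vowel immediately before /r/, so it lowers to [o]. /riatourrotiadexo/ → riatoorrotiadexo.
Rule 2 (intervocalic voicing): /t/ is a voiceless obstruent between vowels /a/ and /o/, so it voices to [d]. /t/ is a voiceless obstruent between vowels /o/ and /i/, so it voices to [d]. /riatoorrotiadexo/ → riadoorrodiadexo.

riadoorrodiadexo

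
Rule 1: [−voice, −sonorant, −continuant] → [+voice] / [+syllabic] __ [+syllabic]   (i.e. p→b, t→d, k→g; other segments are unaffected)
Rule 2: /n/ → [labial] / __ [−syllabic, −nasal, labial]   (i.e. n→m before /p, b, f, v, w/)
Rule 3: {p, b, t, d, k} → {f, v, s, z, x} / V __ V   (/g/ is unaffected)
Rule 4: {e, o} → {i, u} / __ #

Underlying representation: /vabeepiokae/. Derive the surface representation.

vaveeviogai

Rule 1 (intervocalic voicing): /p/ is a voiceless stop between vowels /e/ and /i/, so it voices to [b]. /k/ is a voiceless stop between vowels /o/ and /a/, so it voices to [g]. /vabeepiokae/ → vabeebiogae.
Rule 2 (nasal place assimilation): no segment meets the environment; /vabeebiogae/ is unchanged.
Rule 3 (intervocalic spirantization): /b/ is a stop between vowels /a/ and /e/, so it spirantizes to the fricative [v]. /b/ is a stop between vowels /e/ and /i/, so it spirantizes to the fricative [v]. /vabeebiogae/ → vaveeviogae.
Rule 4 (final vowel raising): /e/ is a mid vowel in word-final position, so it raises to [i]. /vaveeviogae/ → vaveeviogai.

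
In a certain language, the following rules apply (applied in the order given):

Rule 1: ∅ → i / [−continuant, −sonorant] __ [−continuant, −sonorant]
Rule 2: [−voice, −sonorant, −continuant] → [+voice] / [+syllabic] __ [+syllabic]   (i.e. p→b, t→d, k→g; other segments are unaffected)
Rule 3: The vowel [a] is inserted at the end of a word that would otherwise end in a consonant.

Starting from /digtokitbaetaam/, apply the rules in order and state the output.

Rule 1 (stop-cluster i-epenthesis): /g/ and /t/ form a stop–stop cluster, so [i] is inserted between them. /t/ and /b/ form a stop–stop cluster, so [i] is inserted between them. /digtokitbaetaam/ → digitokitibaetaam.
Rule 2 (intervocalic voicing): /t/ is a voiceless stop between vowels /i/ and /o/, so it voices to [d]. /k/ is a voiceless stop between vowels /o/ and /i/, so it voices to [g]. /t/ is a voiceless stop between vowels /i/ and /i/, so it voices to [d]. /t/ is a voiceless stop between vowels /e/ and /a/, so it voices to [d]. /digitokitibaetaam/ → digidogidibaedaam.
Rule 3 (final a-epenthesis): the form ends in the consonant /m/, so [a] is inserted word-finally. /digidogidibaedaam/ → digidogidibaedaama.

digidogidibaedaama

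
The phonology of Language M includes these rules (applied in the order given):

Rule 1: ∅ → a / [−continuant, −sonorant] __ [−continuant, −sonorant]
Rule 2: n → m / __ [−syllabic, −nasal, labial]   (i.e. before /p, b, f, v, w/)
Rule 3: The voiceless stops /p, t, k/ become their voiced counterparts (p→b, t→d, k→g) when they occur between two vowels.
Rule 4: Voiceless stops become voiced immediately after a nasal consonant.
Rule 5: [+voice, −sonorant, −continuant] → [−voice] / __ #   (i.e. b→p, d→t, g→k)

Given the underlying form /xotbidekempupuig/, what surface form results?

xodabidegembubuik

Rule 1 (stop-cluster a-epenthesis): /t/ and /b/ form a stop–stop cluster, so [a] is inserted between them. /xotbidekempupuig/ → xotabidekempupuig.
Rule 2 (nasal place assimilation): no segment meets the environment; /xotabidekempupuig/ is unchanged.
Rule 3 (intervocalic voicing): /t/ is a voiceless stop between vowels /o/ and /a/, so it voices to [d]. /k/ is a voiceless stop between vowels /e/ and /e/, so it voices to [g]. /p/ is a voiceless stop between vowels /u/ and /u/, so it voices to [b]. /xotabidekempupuig/ → xodabidegempubuig.
Rule 4 (post-nasal voicing): /p/ is a voiceless stop immediately after the nasal /m/, so it voices to [b]. /xodabidegempubuig/ → xodabidegembubuig.
Rule 5 (final devoicing): /g/ is a voiced stop in word-final position, so it devoices to [k]. /xodabidegembubuig/ → xodabidegembubuik.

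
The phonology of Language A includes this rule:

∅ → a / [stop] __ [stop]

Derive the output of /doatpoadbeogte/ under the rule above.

doatapoadabeogate

/t/ and /p/ form a stop–stop cluster, so [a] is inserted between them.
/d/ and /b/ form a stop–stop cluster, so [a] is inserted between them.
/g/ and /t/ form a stop–stop cluster, so [a] is inserted between them.
Surface form: [doatapoadabeogate].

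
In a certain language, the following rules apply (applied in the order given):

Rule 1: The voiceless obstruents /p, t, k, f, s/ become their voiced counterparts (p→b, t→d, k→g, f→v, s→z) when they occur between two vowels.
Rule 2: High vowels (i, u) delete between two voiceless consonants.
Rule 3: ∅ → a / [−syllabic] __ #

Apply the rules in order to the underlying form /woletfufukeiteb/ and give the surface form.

woletfuvugeideba

Rule 1 (intervocalic voicing): /f/ is a voiceless obstruent between vowels /u/ and /u/, so it voices to [v]. /k/ is a voiceless obstruent between vowels /u/ and /e/, so it voices to [g]. /t/ is a voiceless obstruent between vowels /i/ and /e/, so it voices to [d]. /woletfufukeiteb/ → woletfuvugeideb.
Rule 2 (high vowel syncope): no segment meets the environment; /woletfuvugeideb/ is unchanged.
Rule 3 (final a-epenthesis): the form ends in the consonant /b/, so [a] is inserted word-finally. /woletfuvugeideb/ → woletfuvugeideba.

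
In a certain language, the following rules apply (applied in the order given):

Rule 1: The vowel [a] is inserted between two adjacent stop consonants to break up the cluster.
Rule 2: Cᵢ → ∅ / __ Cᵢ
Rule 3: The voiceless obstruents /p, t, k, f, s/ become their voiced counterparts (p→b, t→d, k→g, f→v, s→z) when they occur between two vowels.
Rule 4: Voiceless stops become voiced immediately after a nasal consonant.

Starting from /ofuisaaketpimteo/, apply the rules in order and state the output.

ovuizaagedabimdeo

Rule 1 (stop-cluster a-epenthesis): /t/ and /p/ form a stop–stop cluster, so [a] is inserted between them. /ofuisaaketpimteo/ → ofuisaaketapimteo.
Rule 2 (degemination): no segment meets the environment; /ofuisaaketapimteo/ is unchanged.
Rule 3 (intervocalic voicing): /f/ is a voiceless obstruent between vowels /o/ and /u/, so it voices to [v]. /s/ is a voiceless obstruent between vowels /i/ and /a/, so it voices to [z]. /k/ is a voiceless obstruent between vowels /a/ and /e/, so it voices to [g]. /t/ is a voiceless obstruent between vowels /e/ and /a/, so it voices to [d]. /p/ is a voiceless obstruent between vowels /a/ and /i/, so it voices to [b]. /ofuisaaketapimteo/ → ovuizaagedabimteo.
Rule 4 (post-nasal voicing): /t/ is a voiceless stop immediately after the nasal /m/, so it voices to [d]. /ovuizaagedabimteo/ → ovuizaagedabimdeo.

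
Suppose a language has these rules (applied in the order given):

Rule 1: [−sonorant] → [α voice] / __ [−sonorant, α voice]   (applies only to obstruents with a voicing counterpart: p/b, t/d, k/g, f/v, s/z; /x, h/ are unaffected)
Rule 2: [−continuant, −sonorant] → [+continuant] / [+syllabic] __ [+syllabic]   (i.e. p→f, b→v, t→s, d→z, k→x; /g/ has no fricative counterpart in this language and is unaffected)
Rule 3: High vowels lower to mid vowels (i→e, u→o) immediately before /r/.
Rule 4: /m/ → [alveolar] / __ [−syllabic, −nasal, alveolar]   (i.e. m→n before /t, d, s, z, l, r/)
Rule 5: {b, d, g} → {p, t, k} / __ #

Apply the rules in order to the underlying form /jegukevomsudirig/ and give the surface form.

Rule 1 (regressive voicing assimilation): no segment meets the environment; /jegukevomsudirig/ is unchanged.
Rule 2 (intervocalic spirantization): /k/ is a stop between vowels /u/ and /e/, so it spirantizes to the fricative [x]. /d/ is a stop between vowels /u/ and /i/, so it spirantizes to the fricative [z]. /jegukevomsudirig/ → jeguxevomsuzirig.
Rule 3 (pre-rhotic lowering): /i/ is a high vowel immediately before /r/, so it lowers to [e]. /jeguxevomsuzirig/ → jeguxevomsuzerig.
Rule 4 (nasal place assimilation): /m/ precedes the alveolar consonant /s/, so it assimilates in place to [n]. /jeguxevomsuzerig/ → jeguxevonsuzerig.
Rule 5 (final devoicing): /g/ is a voiced stop in word-final position, so it devoices to [k]. /jeguxevonsuzerig/ → jeguxevonsuzerik.

jeguxevonsuzerik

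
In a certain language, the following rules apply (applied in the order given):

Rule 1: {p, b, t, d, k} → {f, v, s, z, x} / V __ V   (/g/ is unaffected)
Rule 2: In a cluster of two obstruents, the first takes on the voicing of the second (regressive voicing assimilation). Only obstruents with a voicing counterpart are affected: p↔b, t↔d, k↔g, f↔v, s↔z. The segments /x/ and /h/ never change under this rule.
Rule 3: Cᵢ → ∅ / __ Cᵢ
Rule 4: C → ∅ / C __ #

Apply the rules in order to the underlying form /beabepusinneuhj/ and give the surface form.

Rule 1 (intervocalic spirantization): /b/ is a stop between vowels /a/ and /e/, so it spirantizes to the fricative [v]. /p/ is a stop between vowels /e/ and /u/, so it spirantizes to the fricative [f]. /beabepusinneuhj/ → beavefusinneuhj.
Rule 2 (regressive voicing assimilation): no segment meets the environment; /beavefusinneuhj/ is unchanged.
Rule 3 (degemination): /nn/ is a geminate; the first /n/ deletes. /beavefusinneuhj/ → beavefusineuhj.
Rule 4 (final cluster simplification): /j/ is the second consonant of a word-final cluster /hj/, so it deletes. /beavefusineuhj/ → beavefusineuh.

beavefusineuh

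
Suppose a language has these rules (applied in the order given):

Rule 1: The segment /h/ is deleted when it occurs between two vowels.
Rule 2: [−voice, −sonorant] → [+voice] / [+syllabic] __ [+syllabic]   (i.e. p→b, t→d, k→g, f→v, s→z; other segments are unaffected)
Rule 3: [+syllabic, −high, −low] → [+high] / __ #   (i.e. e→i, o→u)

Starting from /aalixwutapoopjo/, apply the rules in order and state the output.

Rule 1 (intervocalic h-deletion): no segment meets the environment; /aalixwutapoopjo/ is unchanged.
Rule 2 (intervocalic voicing): /t/ is a voiceless obstruent between vowels /u/ and /a/, so it voices to [d]. /p/ is a voiceless obstruent between vowels /a/ and /o/, so it voices to [b]. /aalixwutapoopjo/ → aalixwudaboopjo.
Rule 3 (final vowel raising): /o/ is a mid vowel in word-final position, so it raises to [u]. /aalixwudaboopjo/ → aalixwudaboopju.

aalixwudaboopju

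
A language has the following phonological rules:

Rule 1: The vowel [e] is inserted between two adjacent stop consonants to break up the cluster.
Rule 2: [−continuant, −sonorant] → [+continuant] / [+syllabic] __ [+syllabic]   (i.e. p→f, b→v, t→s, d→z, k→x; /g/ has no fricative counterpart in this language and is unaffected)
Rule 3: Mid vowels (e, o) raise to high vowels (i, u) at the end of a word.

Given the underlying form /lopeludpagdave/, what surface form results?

Rule 1 (stop-cluster e-epenthesis): /d/ and /p/ form a stop–stop cluster, so [e] is inserted between them. /g/ and /d/ form a stop–stop cluster, so [e] is inserted between them. /lopeludpagdave/ → lopeludepagedave.
Rule 2 (intervocalic spirantization): /p/ is a stop between vowels /o/ and /e/, so it spirantizes to the fricative [f]. /d/ is a stop between vowels /u/ and /e/, so it spirantizes to the fricative [z]. /p/ is a stop between vowels /e/ and /a/, so it spirantizes to the fricative [f]. /d/ is a stop between vowels /e/ and /a/, so it spirantizes to the fricative [z]. /lopeludepagedave/ → lofeluzefagezave.
Rule 3 (final vowel raising): /e/ is a mid vowel in word-final position, so it raises to [i]. /lofeluzefagezave/ → lofeluzefagezavi.

lofeluzefagezavi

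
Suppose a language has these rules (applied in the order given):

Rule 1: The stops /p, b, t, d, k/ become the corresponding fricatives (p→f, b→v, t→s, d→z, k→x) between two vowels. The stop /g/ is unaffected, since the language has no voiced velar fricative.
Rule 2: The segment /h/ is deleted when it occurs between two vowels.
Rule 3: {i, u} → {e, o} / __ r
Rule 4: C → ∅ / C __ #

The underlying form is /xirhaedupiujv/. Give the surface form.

xerhaezufiuj

Rule 1 (intervocalic spirantization): /d/ is a stop between vowels /e/ and /u/, so it spirantizes to the fricative [z]. /p/ is a stop between vowels /u/ and /i/, so it spirantizes to the fricative [f]. /xirhaedupiujv/ → xirhaezufiujv.
Rule 2 (intervocalic h-deletion): no segment meets the environment; /xirhaezufiujv/ is unchanged.
Rule 3 (pre-rhotic lowering): /i/ is a high vowel immediately before /r/, so it lowers to [e]. /xirhaezufiujv/ → xerhaezufiujv.
Rule 4 (final cluster simplification): /v/ is the second consonant of a word-final cluster /jv/, so it deletes. /xerhaezufiujv/ → xerhaezufiuj.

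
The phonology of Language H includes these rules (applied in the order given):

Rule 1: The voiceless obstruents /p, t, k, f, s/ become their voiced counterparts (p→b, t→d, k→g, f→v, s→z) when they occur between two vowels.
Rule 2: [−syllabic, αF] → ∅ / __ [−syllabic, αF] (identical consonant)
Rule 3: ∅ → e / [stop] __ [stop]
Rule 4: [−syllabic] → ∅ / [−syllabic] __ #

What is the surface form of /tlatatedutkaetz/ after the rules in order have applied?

tladadedutekaet

Rule 1 (intervocalic voicing): /t/ is a voiceless obstruent between vowels /a/ and /a/, so it voices to [d]. /t/ is a voiceless obstruent between vowels /a/ and /e/, so it voices to [d]. /tlatatedutkaetz/ → tladadedutkaetz.
Rule 2 (degemination): no segment meets the environment; /tladadedutkaetz/ is unchanged.
Rule 3 (stop-cluster e-epenthesis): /t/ and /k/ form a stop–stop cluster, so [e] is inserted between them. /tladadedutkaetz/ → tladadedutekaetz.
Rule 4 (final cluster simplification): /z/ is the second consonant of a word-final cluster /tz/, so it deletes. /tladadedutekaetz/ → tladadedutekaet.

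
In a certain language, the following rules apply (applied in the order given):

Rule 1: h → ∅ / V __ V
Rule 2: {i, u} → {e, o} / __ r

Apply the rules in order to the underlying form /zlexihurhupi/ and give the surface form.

zlexiorhupi

Rule 1 (intervocalic h-deletion): /h/ occurs between vowels /i/ and /u/, so it deletes. /zlexihurhupi/ → zlexiurhupi.
Rule 2 (pre-rhotic lowering): /u/ is a high vowel immediately before /r/, so it lowers to [o]. /zlexiurhupi/ → zlexiorhupi.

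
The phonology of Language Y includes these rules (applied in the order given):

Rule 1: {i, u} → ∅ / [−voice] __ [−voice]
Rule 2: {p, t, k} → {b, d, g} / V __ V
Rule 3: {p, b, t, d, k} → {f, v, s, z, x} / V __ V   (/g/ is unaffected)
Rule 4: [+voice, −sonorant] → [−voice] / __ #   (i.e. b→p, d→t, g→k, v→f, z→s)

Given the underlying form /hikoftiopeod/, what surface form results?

Rule 1 (high vowel syncope): /i/ is a high vowel flanked by voiceless consonants /h/ and /k/, so it deletes. /hikoftiopeod/ → hkoftiopeod.
Rule 2 (intervocalic voicing): /p/ is a voiceless stop between vowels /o/ and /e/, so it voices to [b]. /hkoftiopeod/ → hkoftiobeod.
Rule 3 (intervocalic spirantization): /b/ is a stop between vowels /o/ and /e/, so it spirantizes to the fricative [v]. /hkoftiobeod/ → hkoftioveod.
Rule 4 (final devoicing): /d/ is a voiced obstruent in word-final position, so it devoices to [t]. /hkoftioveod/ → hkoftioveot.

hkoftioveot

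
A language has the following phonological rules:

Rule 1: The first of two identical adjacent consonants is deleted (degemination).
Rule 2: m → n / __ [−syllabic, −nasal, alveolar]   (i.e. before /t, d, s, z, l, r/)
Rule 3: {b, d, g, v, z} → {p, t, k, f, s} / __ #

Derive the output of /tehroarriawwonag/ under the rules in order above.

Rule 1 (degemination): /rr/ is a geminate; the first /r/ deletes. /ww/ is a geminate; the first /w/ deletes. /tehroarriawwonag/ → tehroariawonag.
Rule 2 (nasal place assimilation): no segment meets the environment; /tehroariawonag/ is unchanged.
Rule 3 (final devoicing): /g/ is a voiced obstruent in word-final position, so it devoices to [k]. /tehroariawonag/ → tehroariawonak.

tehroariawonak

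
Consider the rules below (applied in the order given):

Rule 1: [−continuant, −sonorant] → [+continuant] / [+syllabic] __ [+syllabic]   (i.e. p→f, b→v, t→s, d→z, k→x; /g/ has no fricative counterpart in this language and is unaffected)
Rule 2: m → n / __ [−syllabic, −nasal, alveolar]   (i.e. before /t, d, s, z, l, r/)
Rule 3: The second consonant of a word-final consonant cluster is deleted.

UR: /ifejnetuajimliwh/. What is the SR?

ifejnesuajinliw

Rule 1 (intervocalic spirantization): /t/ is a stop between vowels /e/ and /u/, so it spirantizes to the fricative [s]. /ifejnetuajimliwh/ → ifejnesuajimliwh.
Rule 2 (nasal place assimilation): /m/ precedes the alveolar consonant /l/, so it assimilates in place to [n]. /ifejnesuajimliwh/ → ifejnesuajinliwh.
Rule 3 (final cluster simplification): /h/ is the second consonant of a word-final cluster /wh/, so it deletes. /ifejnesuajinliwh/ → ifejnesuajinliw.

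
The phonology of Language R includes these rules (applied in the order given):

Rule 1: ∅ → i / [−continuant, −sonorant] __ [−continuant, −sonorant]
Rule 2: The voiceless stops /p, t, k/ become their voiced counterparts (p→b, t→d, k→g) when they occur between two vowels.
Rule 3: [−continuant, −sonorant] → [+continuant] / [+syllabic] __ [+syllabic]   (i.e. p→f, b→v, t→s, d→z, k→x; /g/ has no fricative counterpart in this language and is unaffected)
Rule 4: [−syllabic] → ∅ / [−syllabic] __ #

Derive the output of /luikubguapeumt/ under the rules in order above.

luiguviguaveum

Rule 1 (stop-cluster i-epenthesis): /b/ and /g/ form a stop–stop cluster, so [i] is inserted between them. /luikubguapeumt/ → luikubiguapeumt.
Rule 2 (intervocalic voicing): /k/ is a voiceless stop between vowels /i/ and /u/, so it voices to [g]. /p/ is a voiceless stop between vowels /a/ and /e/, so it voices to [b]. /luikubiguapeumt/ → luigubiguabeumt.
Rule 3 (intervocalic spirantization): /b/ is a stop between vowels /u/ and /i/, so it spirantizes to the fricative [v]. /b/ is a stop between vowels /a/ and /e/, so it spirantizes to the fricative [v]. /luigubiguabeumt/ → luiguviguaveumt.
Rule 4 (final cluster simplification): /t/ is the second consonant of a word-final cluster /mt/, so it deletes. /luiguviguaveumt/ → luiguviguaveum.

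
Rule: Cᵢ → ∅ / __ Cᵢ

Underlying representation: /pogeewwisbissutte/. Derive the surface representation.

/ww/ is a geminate; the first /w/ deletes.
/ss/ is a geminate; the first /s/ deletes.
/tt/ is a geminate; the first /t/ deletes.
The other instances of /p/, /g/, /w/, /s/, /b/, /t/ do not occur in the required environment and remain unchanged.
Surface form: [pogeewisbisute].

pogeewisbisute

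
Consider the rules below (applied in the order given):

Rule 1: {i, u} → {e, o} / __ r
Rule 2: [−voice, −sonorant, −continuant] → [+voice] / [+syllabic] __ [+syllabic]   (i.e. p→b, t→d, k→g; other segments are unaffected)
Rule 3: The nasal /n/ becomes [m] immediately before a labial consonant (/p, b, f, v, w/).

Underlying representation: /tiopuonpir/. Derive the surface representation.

tiobuomper

Rule 1 (pre-rhotic lowering): /i/ is a high vowel immediately before /r/, so it lowers to [e]. /tiopuonpir/ → tiopuonper.
Rule 2 (intervocalic voicing): /p/ is a voiceless stop between vowels /o/ and /u/, so it voices to [b]. /tiopuonper/ → tiobuonper.
Rule 3 (nasal place assimilation): /n/ precedes the labial consonant /p/, so it assimilates in place to [m]. /tiobuonper/ → tiobuomper.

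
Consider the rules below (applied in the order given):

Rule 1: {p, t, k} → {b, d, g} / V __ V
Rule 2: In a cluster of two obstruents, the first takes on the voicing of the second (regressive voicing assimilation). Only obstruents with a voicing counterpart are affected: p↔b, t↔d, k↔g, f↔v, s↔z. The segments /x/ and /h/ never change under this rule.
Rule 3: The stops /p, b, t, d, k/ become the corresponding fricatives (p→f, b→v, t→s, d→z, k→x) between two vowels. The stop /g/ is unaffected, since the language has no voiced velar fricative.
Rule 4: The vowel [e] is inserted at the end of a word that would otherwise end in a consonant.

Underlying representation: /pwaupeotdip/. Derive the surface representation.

Rule 1 (intervocalic voicing): /p/ is a voiceless stop between vowels /u/ and /e/, so it voices to [b]. /pwaupeotdip/ → pwaubeotdip.
Rule 2 (regressive voicing assimilation): /t/ precedes the voiced obstruent /d/, so it voices to [d] by assimilation. /pwaubeotdip/ → pwaubeoddip.
Rule 3 (intervocalic spirantization): /b/ is a stop between vowels /u/ and /e/, so it spirantizes to the fricative [v]. /pwaubeoddip/ → pwauveoddip.
Rule 4 (final e-epenthesis): the form ends in the consonant /p/, so [e] is inserted word-finally. /pwauveoddip/ → pwauveoddipe.

pwauveoddipe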